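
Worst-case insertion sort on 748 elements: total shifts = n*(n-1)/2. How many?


Sum of shifts = 1 + 2 + 3 + ... + 747
= 748 * 747 / 2
= 558756 / 2
= 279378


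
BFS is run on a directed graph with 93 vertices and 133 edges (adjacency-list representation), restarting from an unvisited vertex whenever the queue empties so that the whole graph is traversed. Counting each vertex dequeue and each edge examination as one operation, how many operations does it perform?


A full BFS traversal dequeues each vertex exactly once and examines each directed edge exactly once.
V = 93 (vertex processing cost)
E = 133 (edge examination cost)
Total operations proportional to V + E = 93 + 133 = 226


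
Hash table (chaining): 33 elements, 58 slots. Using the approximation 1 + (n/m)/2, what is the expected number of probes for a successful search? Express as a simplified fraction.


Computing expected probes:
alpha = 33/58
= 1 + alpha/2
= 1 + 33/(2*58)
= (2*58 + 33) / (2*58)
= 149/116


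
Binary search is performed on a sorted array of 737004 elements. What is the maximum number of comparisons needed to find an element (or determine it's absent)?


Binary search halves the search space each comparison:
  Step 1: search space = 737004 -> 368502
  Step 2: search space = 368502 -> 184251
  Step 3: search space = 184251 -> 92125
  Step 4: search space = 92125 -> 46062
  Step 5: search space = 46062 -> 23031
  Step 6: search space = 23031 -> 11515
  Step 7: search space = 11515 -> 5757
  Step 8: search space = 5757 -> 2878
  Step 9: search space = 2878 -> 1439
  Step 10: search space = 1439 -> 719
  Step 11: search space = 719 -> 359
  Step 12: search space = 359 -> 179
  Step 13: search space = 179 -> 89
  Step 14: search space = 89 -> 44
  Step 15: search space = 44 -> 22
  Step 16: search space = 22 -> 11
  Step 17: search space = 11 -> 5
  Step 18: search space = 5 -> 2
  Step 19: search space = 2 -> 1
  Step 20: search space = 1 (final check)
Maximum comparisons = floor(log2(737004)) + 1 = 19 + 1 = 20


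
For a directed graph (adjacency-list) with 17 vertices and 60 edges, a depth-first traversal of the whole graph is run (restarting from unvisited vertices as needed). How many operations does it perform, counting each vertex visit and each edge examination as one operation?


A full DFS traversal visits each vertex once and examines each edge once.
V = 17
E = 60
Sum = 17 + 60 = 77


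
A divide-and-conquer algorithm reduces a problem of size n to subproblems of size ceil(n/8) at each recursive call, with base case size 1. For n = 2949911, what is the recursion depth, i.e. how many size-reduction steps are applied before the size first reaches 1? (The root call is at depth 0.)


Each step divides the size by 8 (rounding up); after k steps the size is ceil(n/8^k), which equals 1 exactly when 8^k >= n.
So the depth is the smallest k with 8^k >= 2949911, i.e. ceil(log_8(2949911)).
8^7 = 2097152 < 2949911 <= 16777216 = 8^8
Recursion depth = 8


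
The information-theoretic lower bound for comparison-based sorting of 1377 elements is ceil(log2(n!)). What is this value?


A binary decision tree of height h has at most 2^h leaves and needs at least n! of them, so h >= ceil(log2(n!)).
1377! is far too large to multiply out, so use Stirling's series:
  ln(n!) ~ n ln n - n + (1/2) ln(2 pi n) + 1/(12n)  (error below 1/(360 n^3), negligible here)
  ln(1377) = 7.2276625
  n ln n = 1377 * 7.2276625 = 9952.4913
  (1/2) ln(2 pi * 1377) = (1/2) ln(8651.9462) = 4.5328
  1/(12*1377) = 0.0001
  ln(1377!) ~ 9952.4913 - 1377 + 4.5328 + 0.0001 = 8580.0242
Convert to base 2: log2(1377!) = 8580.0242 / ln 2 = 8580.0242 / 0.69314718 = 12378.3584
ceil(12378.3584) = 12379


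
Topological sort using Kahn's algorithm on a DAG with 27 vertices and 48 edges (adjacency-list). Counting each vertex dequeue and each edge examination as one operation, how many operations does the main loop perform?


Kahn's algorithm:
  1. Compute in-degrees: O(V + E)
  2. Process queue: each vertex dequeued once (O(V))
     each edge examined once (O(E))
Total = V + E = 27 + 48 = 75


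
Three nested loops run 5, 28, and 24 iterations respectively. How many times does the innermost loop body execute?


Loop 1 (outermost): 5 iterations
Loop 2 (middle): 28 iterations per outer
Loop 3 (innermost): 24 iterations per middle
Total = 5 * 28 * 24 = 3360


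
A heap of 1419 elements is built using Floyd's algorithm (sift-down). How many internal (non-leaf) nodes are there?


Leaf nodes occupy roughly half the array.
Sift-down is called for each internal node, starting from the last one.
Internal nodes = floor(n/2) = floor(1419/2) = 709


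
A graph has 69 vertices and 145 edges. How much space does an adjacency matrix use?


Adjacency matrix: V x V grid of entries
Space = V^2 = 69^2 = 69 * 69 = 4761


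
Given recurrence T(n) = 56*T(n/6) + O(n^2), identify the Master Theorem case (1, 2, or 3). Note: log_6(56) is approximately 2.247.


Master Theorem parameters: a=56, b=6, c=2
log_b(a) = 2.247
Compare b^c with a: 6^2 = 36 < 56, so c < log_b(a).
Comparing c=2 vs log_b(a)=2.247:
2 < 2.247 => Case 1
Result: T(n) = O(n^(log_6 56)) ~ O(n^2.247)
Master Theorem case = 1


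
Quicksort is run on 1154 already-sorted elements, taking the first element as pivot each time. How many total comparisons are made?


Sum of comparisons per partition:
1153 + 1152 + ... + 1 + 0
= 1154 * (1154 - 1) / 2
= 1154 * 1153 / 2
= 665281


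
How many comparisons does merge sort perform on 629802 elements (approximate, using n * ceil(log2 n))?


Recursion depth: ceil(log2(629802)) = 20
Each recursion level merges n = 629802 elements
Total = 629802 * 20 = 12596040


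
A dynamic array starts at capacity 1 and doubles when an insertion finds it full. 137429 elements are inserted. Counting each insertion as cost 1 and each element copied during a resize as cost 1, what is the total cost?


n = 137429
Insertion costs: 137429
Resizes copy 1, 2, 4, ... up to the largest power of 2 that is <= n-1 = 137428, i.e. 131072.
Copy costs = 1 + 2 + 4 + 8 + 16 + 32 + 64 + 128 + 256 + 512 + 1024 + 2048 + 4096 + 8192 + 16384 + 32768 + 65536 + 131072 = 262143
Total = 137429 + 262143 = 399572


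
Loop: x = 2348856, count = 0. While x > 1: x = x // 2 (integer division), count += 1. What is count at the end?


The variable x halves each step:
x = 2348856 -> 1174428 -> 587214 -> 293607 -> 146803 -> 73401 -> 36700 -> 18350 -> 9175 -> 4587 -> 2293 -> 1146 -> 573 -> 286 -> 143 -> 71 -> 35 -> 17 -> 8 -> 4 -> 2 -> 1
Number of halvings = floor(log2(2348856)) = 21


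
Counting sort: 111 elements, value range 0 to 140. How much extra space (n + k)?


n = 111 (output array)
k = 141 (count array for 141 distinct values)
Extra space = 111 + 141 = 252


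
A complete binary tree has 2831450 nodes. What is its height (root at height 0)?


In a complete binary tree, level k holds nodes 2^k .. 2^(k+1)-1 (1-indexed).
Height = floor(log2(n)) = floor(log2(2831450)) = 21
Check: 2^21 = 2097152 <= 2831450 < 4194304 = 2^22


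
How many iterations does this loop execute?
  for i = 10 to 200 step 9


The loop variable i takes values starting at 10 and increments by 9 each iteration.
Sequence: i = 10, 19, 28, 37, 46, 55, 64, 73, 82, ...
The upper bound 200 is inclusive, so the count is floor((last - first) / step) + 1:
floor((200 - 10) / 9) + 1 = floor(190/9) + 1 = 21 + 1 = 22


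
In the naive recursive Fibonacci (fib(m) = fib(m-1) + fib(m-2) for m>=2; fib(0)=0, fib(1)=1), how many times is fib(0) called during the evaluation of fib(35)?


Let N(m) = number of times fib(m) is called while evaluating fib(35).
N(35) = 1 (the initial call).
N(34) = 1 (only fib(35) calls it).
For 1 <= m <= 33: fib(m) is called by fib(m+1) and fib(m+2), so
  N(m) = N(m+1) + N(m+2).
fib(0) is called only by fib(2), so N(0) = N(2).
Walk down from m=35:
  N(35)=1, N(34)=1, N(33)=2, N(32)=3, N(31)=5, N(30)=8, N(29)=13, N(28)=21, N(27)=34, N(26)=55, N(25)=89, N(24)=144, N(23)=233, N(22)=377, N(21)=610, N(20)=987, N(19)=1597, N(18)=2584, N(17)=4181, N(16)=6765, N(15)=10946, N(14)=17711, N(13)=28657, N(12)=46368, N(11)=75025, N(10)=121393, N(9)=196418, N(8)=317811, N(7)=514229, N(6)=832040, N(5)=1346269, N(4)=2178309, N(3)=3524578, N(2)=5702887, N(1)=9227465, N(0)=N(2)=5702887
N(0) = 5702887


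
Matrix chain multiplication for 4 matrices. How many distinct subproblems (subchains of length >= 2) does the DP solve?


Subproblems are indexed by (i, j) where i < j.
Number of such pairs = n*(n-1)/2
= 4 * 3 / 2
= 6


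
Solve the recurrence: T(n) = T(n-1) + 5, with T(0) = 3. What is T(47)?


Unrolling the recurrence:
T(47) = T(46) + 5
       = T(45) + 5 + 5
       = T(44) + 5*3
       ...
       = T(0) + 5*47
       = 3 + 235 = 238


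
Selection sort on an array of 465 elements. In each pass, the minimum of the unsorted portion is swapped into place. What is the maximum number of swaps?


Selection sort performs one swap per pass:
  Pass 1: find min in positions 0 to 464, swap with position 0
  Pass 2: find min in positions 1 to 464, swap with position 1
  Pass 3: find min in positions 2 to 464, swap with position 2
  Pass 4: find min in positions 3 to 464, swap with position 3
  Pass 5: find min in positions 4 to 464, swap with position 4
  ... (459 more passes)
Total passes (and swaps) = n - 1 = 465 - 1 = 464


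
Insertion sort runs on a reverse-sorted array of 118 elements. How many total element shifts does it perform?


Sum of shifts = 1 + 2 + 3 + ... + 117
= 118 * 117 / 2
= 13806 / 2
= 6903


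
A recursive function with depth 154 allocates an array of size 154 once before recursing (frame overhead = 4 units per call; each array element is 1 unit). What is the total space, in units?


Array allocation: 154 units (allocated once)
Stack frames: 154 deep * 4 per frame = 616 units
Total = 154 + 616 = 770


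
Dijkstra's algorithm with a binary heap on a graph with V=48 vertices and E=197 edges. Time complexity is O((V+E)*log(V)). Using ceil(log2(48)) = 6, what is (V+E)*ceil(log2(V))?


Dijkstra with a binary heap: each vertex is extracted once, each edge may relax once.
Each heap operation costs O(log V).
V + E = 48 + 197 = 245
ceil(log2(48)) = 6 (since 2^5 = 32 < 48 <= 64 = 2^6)
Total heap work = (V+E) * ceil(log2(V)) = 245 * 6 = 1470


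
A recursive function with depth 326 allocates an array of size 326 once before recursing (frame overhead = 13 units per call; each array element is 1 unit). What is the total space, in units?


Array allocation: 326 units (allocated once)
Stack frames: 326 deep * 13 per frame = 4238 units
Total = 326 + 4238 = 4564


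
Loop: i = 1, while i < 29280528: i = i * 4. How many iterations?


i multiplies by 4 each step:
i = 1 -> 4 -> 16 -> 64 -> 256 -> 1024 -> 4096 -> 16384 -> 65536 -> 262144 -> 1048576 -> 4194304 -> 16777216 -> 67108864 (stop)
Iterations = ceil(log_4(29280528)) = 13


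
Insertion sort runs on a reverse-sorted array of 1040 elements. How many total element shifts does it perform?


Sum of shifts = 1 + 2 + 3 + ... + 1039
= 1040 * 1039 / 2
= 1080560 / 2
= 540280


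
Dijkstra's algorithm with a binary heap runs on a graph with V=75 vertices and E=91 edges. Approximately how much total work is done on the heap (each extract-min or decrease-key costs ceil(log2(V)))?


Dijkstra with a binary heap: each vertex is extracted once, each edge may relax once.
Each heap operation costs O(log V).
V + E = 75 + 91 = 166
ceil(log2(75)) = 7 (since 2^6 = 64 < 75 <= 128 = 2^7)
Total heap work = (V+E) * ceil(log2(V)) = 166 * 7 = 1162


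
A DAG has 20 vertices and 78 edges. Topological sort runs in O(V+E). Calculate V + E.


V = 20 (vertex processing)
E = 78 (edge processing)
V + E = 20 + 78 = 98


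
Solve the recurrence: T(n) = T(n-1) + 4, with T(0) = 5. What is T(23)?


Unrolling the recurrence:
T(23) = T(22) + 4
       = T(21) + 4 + 4
       = T(20) + 4*3
       ...
       = T(0) + 4*23
       = 5 + 92 = 97


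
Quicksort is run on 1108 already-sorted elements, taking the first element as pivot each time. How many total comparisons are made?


Sum of comparisons per partition:
1107 + 1106 + ... + 1 + 0
= 1108 * (1108 - 1) / 2
= 1108 * 1107 / 2
= 613278


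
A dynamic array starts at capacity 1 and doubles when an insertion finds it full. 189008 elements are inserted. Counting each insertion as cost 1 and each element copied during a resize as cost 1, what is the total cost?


n = 189008
Insertion costs: 189008
Resizes copy 1, 2, 4, ... up to the largest power of 2 that is <= n-1 = 189007, i.e. 131072.
Copy costs = 1 + 2 + 4 + 8 + 16 + 32 + 64 + 128 + 256 + 512 + 1024 + 2048 + 4096 + 8192 + 16384 + 32768 + 65536 + 131072 = 262143
Total = 189008 + 262143 = 451151


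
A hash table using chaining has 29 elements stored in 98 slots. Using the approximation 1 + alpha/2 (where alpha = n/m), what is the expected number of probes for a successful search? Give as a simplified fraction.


Load factor alpha = n/m = 29/98
Expected probes = 1 + alpha/2 = 1 + 29/(2*98)
= 1 + 29/196
= 196/196 + 29/196
= 225/196


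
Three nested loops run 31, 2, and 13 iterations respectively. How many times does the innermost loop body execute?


Loop 1 (outermost): 31 iterations
Loop 2 (middle): 2 iterations per outer
Loop 3 (innermost): 13 iterations per middle
Total = 31 * 2 * 13 = 806


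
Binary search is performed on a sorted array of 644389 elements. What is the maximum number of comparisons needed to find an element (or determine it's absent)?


Binary search halves the search space each comparison:
  Step 1: search space = 644389 -> 322194
  Step 2: search space = 322194 -> 161097
  Step 3: search space = 161097 -> 80548
  Step 4: search space = 80548 -> 40274
  Step 5: search space = 40274 -> 20137
  Step 6: search space = 20137 -> 10068
  Step 7: search space = 10068 -> 5034
  Step 8: search space = 5034 -> 2517
  Step 9: search space = 2517 -> 1258
  Step 10: search space = 1258 -> 629
  Step 11: search space = 629 -> 314
  Step 12: search space = 314 -> 157
  Step 13: search space = 157 -> 78
  Step 14: search space = 78 -> 39
  Step 15: search space = 39 -> 19
  Step 16: search space = 19 -> 9
  Step 17: search space = 9 -> 4
  Step 18: search space = 4 -> 2
  Step 19: search space = 2 -> 1
  Step 20: search space = 1 (final check)
Maximum comparisons = floor(log2(644389)) + 1 = 19 + 1 = 20


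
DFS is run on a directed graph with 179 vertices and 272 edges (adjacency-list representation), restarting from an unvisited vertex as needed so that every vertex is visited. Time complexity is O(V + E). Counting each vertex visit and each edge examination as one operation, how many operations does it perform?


A full DFS traversal processes each vertex exactly once (push/pop on stack).
Each directed edge is examined once.
V = 179, E = 272
V + E = 451


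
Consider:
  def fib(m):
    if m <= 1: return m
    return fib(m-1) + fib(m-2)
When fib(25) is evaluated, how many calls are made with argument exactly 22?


Let N(m) = number of times fib(m) is called while evaluating fib(25).
N(25) = 1 (the initial call).
N(24) = 1 (only fib(25) calls it).
For 1 <= m <= 23: fib(m) is called by fib(m+1) and fib(m+2), so
  N(m) = N(m+1) + N(m+2).
fib(0) is called only by fib(2), so N(0) = N(2).
Walk down from m=25:
  N(25)=1, N(24)=1, N(23)=2, N(22)=3
N(22) = 3


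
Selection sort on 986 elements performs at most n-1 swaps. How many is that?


Each of the 985 passes places one element in its final position.
Pass 1: swap minimum into position 0
Pass 2: swap minimum of remaining into position 1
...
Pass 985: last two elements, one swap
Maximum swaps = 986 - 1 = 985


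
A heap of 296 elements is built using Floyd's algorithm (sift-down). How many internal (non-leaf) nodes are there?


Leaf nodes occupy roughly half the array.
Sift-down is called for each internal node, starting from the last one.
Internal nodes = floor(n/2) = floor(296/2) = 148


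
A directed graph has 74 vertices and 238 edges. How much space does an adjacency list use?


Adjacency list: one list head per vertex + one entry per edge
Vertex heads: 74
Edge entries: 238
Total = 74 + 238 = 312


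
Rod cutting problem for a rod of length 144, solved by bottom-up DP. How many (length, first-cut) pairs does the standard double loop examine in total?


For each subproblem length i = 1..144, the inner loop considers i possible first cuts.
Total = 1 + 2 + ... + 144
= 144*(144+1)/2
= 144*145/2 = 10440


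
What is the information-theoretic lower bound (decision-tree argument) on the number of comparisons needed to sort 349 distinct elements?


A binary decision tree of height h has at most 2^h leaves and needs at least n! of them, so h >= ceil(log2(n!)).
349! is far too large to multiply out, so use Stirling's series:
  ln(n!) ~ n ln n - n + (1/2) ln(2 pi n) + 1/(12n)  (error below 1/(360 n^3), negligible here)
  ln(349) = 5.8550719
  n ln n = 349 * 5.8550719 = 2043.4201
  (1/2) ln(2 pi * 349) = (1/2) ln(2192.8317) = 3.8465
  1/(12*349) = 0.0002
  ln(349!) ~ 2043.4201 - 349 + 3.8465 + 0.0002 = 1698.2668
Convert to base 2: log2(349!) = 1698.2668 / ln 2 = 1698.2668 / 0.69314718 = 2450.0811
ceil(2450.0811) = 2451


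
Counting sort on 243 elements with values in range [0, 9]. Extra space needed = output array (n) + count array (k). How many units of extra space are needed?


Output array size: 243 (to store sorted result)
Count array size: 10 (one slot per possible value, range 0 to 9)
Total extra space = 243 + 10 = 253


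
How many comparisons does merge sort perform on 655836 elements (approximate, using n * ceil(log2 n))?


Recursion depth: ceil(log2(655836)) = 20
Each recursion level merges n = 655836 elements
Total = 655836 * 20 = 13116720


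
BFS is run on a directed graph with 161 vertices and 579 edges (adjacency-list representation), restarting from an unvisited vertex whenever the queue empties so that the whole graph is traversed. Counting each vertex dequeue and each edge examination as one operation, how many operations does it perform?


A full BFS traversal dequeues each vertex exactly once and examines each directed edge exactly once.
V = 161 (vertex processing cost)
E = 579 (edge examination cost)
Total operations proportional to V + E = 161 + 579 = 740


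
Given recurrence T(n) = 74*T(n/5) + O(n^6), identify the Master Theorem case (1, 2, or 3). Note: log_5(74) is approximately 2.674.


Master Theorem parameters: a=74, b=5, c=6
log_b(a) = 2.674
Compare b^c with a: 5^6 = 15625 > 74, so c > log_b(a).
Comparing c=6 vs log_b(a)=2.674:
6 > 2.674 => Case 3
Result: T(n) = O(n^6)
Master Theorem case = 3


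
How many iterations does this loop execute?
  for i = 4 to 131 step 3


The loop variable i takes values starting at 4 and increments by 3 each iteration.
Sequence: i = 4, 7, 10, 13, 16, 19, 22, 25, 28, ...
The upper bound 131 is inclusive, so the count is floor((last - first) / step) + 1:
floor((131 - 4) / 3) + 1 = floor(127/3) + 1 = 42 + 1 = 43


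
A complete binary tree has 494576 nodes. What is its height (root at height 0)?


In a complete binary tree, level k holds nodes 2^k .. 2^(k+1)-1 (1-indexed).
Height = floor(log2(n)) = floor(log2(494576)) = 18
Check: 2^18 = 262144 <= 494576 < 524288 = 2^19


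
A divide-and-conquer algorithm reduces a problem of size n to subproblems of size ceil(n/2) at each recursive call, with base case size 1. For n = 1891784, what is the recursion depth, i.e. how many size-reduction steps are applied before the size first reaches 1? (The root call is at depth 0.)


Each step divides the size by 2 (rounding up); after k steps the size is ceil(n/2^k), which equals 1 exactly when 2^k >= n.
So the depth is the smallest k with 2^k >= 1891784, i.e. ceil(log_2(1891784)).
2^20 = 1048576 < 1891784 <= 2097152 = 2^21
Recursion depth = 21


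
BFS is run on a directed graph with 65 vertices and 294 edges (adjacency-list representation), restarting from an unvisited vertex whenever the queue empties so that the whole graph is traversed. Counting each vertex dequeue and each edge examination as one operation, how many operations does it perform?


A full BFS traversal dequeues each vertex exactly once and examines each directed edge exactly once.
V = 65 (vertex processing cost)
E = 294 (edge examination cost)
Total operations proportional to V + E = 65 + 294 = 359


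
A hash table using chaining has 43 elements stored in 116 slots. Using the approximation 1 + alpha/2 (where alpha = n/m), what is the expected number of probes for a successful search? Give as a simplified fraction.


Load factor alpha = n/m = 43/116
Expected probes = 1 + alpha/2 = 1 + 43/(2*116)
= 1 + 43/232
= 232/232 + 43/232
= 275/232


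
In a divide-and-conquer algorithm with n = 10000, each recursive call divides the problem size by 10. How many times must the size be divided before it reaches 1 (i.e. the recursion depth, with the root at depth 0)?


Number of divisions = log_10(10000)
Sizes: 10000 -> 1000 -> 100 -> 10 -> 1 (4 divisions)
Recursion depth = 4


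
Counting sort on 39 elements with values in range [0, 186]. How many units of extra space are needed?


Output array size: 39 (to store sorted result)
Count array size: 187 (one slot per possible value, range 0 to 186)
Total extra space = 39 + 187 = 226


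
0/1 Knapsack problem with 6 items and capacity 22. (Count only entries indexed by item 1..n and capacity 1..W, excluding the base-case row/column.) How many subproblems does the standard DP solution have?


The DP table is indexed by (item, capacity).
Rows: 6 items
Columns: 22 capacity values (1 to W)
Total subproblems = 6 * 22 = 132


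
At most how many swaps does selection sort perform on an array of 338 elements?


Each of the 337 passes places one element in its final position.
Pass 1: swap minimum into position 0
Pass 2: swap minimum of remaining into position 1
...
Pass 337: last two elements, one swap
Maximum swaps = 338 - 1 = 337


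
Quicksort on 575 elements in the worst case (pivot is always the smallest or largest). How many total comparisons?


In the worst case, each partition step picks the worst pivot:
  Partition 1: 574 comparisons (n-1 elements to compare)
  Partition 2: 573 comparisons
  Partition 3: 572 comparisons
  Partition 4: 571 comparisons
  Partition 5: 570 comparisons
  ...
  Last partition: 0 comparisons
Total = (n-1) + (n-2) + ... + 1 + 0 = n*(n-1)/2
= 575*574/2 = 165025


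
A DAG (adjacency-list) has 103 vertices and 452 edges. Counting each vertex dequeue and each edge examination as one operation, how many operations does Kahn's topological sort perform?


V = 103 (vertex processing)
E = 452 (edge processing)
V + E = 103 + 452 = 555


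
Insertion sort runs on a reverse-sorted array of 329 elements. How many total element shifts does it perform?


Sum of shifts = 1 + 2 + 3 + ... + 328
= 329 * 328 / 2
= 107912 / 2
= 53956


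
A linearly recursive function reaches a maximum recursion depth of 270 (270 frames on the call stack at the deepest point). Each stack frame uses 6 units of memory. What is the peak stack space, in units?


Maximum recursion depth = 270 frames
Memory per frame = 6 units
Total stack space = depth * frame_size
= 270 * 6 = 1620


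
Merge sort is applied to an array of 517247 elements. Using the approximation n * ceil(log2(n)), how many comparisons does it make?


Merge sort divides the array into halves recursively.
Number of levels = ceil(log2(517247)) = 19
At each level, approximately n = 517247 comparisons are needed for merging.
Total comparisons ~ n * ceil(log2(n)) = 517247 * 19 = 9827693


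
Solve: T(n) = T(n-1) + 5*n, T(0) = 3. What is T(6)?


Expanding the recurrence:
T(6) = T(5) + 5*6
       = T(4) + 5*5 + 5*6
       ...
       = T(0) + 5*(1 + 2 + ... + 6)
       = 3 + 5 * 6*7/2
       = 3 + 5 * 21
       = 3 + 105 = 108


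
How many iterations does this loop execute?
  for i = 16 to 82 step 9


The loop variable i takes values starting at 16 and increments by 9 each iteration.
Sequence: i = 16, 25, 34, 43, 52, 61, 70, 79
The upper bound 82 is inclusive, so the count is floor((last - first) / step) + 1:
floor((82 - 16) / 9) + 1 = floor(66/9) + 1 = 7 + 1 = 8


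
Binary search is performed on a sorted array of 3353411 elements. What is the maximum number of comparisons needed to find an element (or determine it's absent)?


Binary search halves the search space each comparison:
  Step 1: search space = 3353411 -> 1676705
  Step 2: search space = 1676705 -> 838352
  Step 3: search space = 838352 -> 419176
  Step 4: search space = 419176 -> 209588
  Step 5: search space = 209588 -> 104794
  Step 6: search space = 104794 -> 52397
  Step 7: search space = 52397 -> 26198
  Step 8: search space = 26198 -> 13099
  Step 9: search space = 13099 -> 6549
  Step 10: search space = 6549 -> 3274
  Step 11: search space = 3274 -> 1637
  Step 12: search space = 1637 -> 818
  Step 13: search space = 818 -> 409
  Step 14: search space = 409 -> 204
  Step 15: search space = 204 -> 102
  Step 16: search space = 102 -> 51
  Step 17: search space = 51 -> 25
  Step 18: search space = 25 -> 12
  Step 19: search space = 12 -> 6
  Step 20: search space = 6 -> 3
  Step 21: search space = 3 -> 1
  Step 22: search space = 1 (final check)
Maximum comparisons = floor(log2(3353411)) + 1 = 21 + 1 = 22


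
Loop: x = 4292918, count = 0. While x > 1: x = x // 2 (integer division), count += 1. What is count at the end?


The variable x halves each step:
x = 4292918 -> 2146459 -> 1073229 -> 536614 -> 268307 -> 134153 -> 67076 -> 33538 -> 16769 -> 8384 -> 4192 -> 2096 -> 1048 -> 524 -> 262 -> 131 -> 65 -> 32 -> 16 -> 8 -> 4 -> 2 -> 1
Number of halvings = floor(log2(4292918)) = 22


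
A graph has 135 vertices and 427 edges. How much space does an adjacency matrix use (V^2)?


Adjacency matrix: V x V grid of entries
Space = V^2 = 135^2 = 135 * 135 = 18225


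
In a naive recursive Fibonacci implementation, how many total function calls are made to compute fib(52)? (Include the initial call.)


Let C(m) = total calls to evaluate fib(m). Then C(0)=C(1)=1, and
C(m) = 1 + C(m-1) + C(m-2) for m >= 2.
Build the table (each entry = 1 + previous two):
  C(0) = 1
  C(1) = 1
  C(2) = 1 + 1 + 1 = 3
  C(3) = 1 + 3 + 1 = 5
  C(4) = 1 + 5 + 3 = 9
  C(5) = 1 + 9 + 5 = 15
  C(6) = 1 + 15 + 9 = 25
  C(7) = 1 + 25 + 15 = 41
  C(8) = 1 + 41 + 25 = 67
  C(9) = 1 + 67 + 41 = 109
  C(10) = 1 + 109 + 67 = 177
  C(11) = 1 + 177 + 109 = 287
  C(12) = 1 + 287 + 177 = 465
  C(13) = 1 + 465 + 287 = 753
  C(14) = 1 + 753 + 465 = 1219
  C(15) = 1 + 1219 + 753 = 1973
  C(16) = 1 + 1973 + 1219 = 3193
  C(17) = 1 + 3193 + 1973 = 5167
  C(18) = 1 + 5167 + 3193 = 8361
  C(19) = 1 + 8361 + 5167 = 13529
  C(20) = 1 + 13529 + 8361 = 21891
  C(21) = 1 + 21891 + 13529 = 35421
  C(22) = 1 + 35421 + 21891 = 57313
  C(23) = 1 + 57313 + 35421 = 92735
  C(24) = 1 + 92735 + 57313 = 150049
  C(25) = 1 + 150049 + 92735 = 242785
  C(26) = 1 + 242785 + 150049 = 392835
  C(27) = 1 + 392835 + 242785 = 635621
  C(28) = 1 + 635621 + 392835 = 1028457
  C(29) = 1 + 1028457 + 635621 = 1664079
  C(30) = 1 + 1664079 + 1028457 = 2692537
  C(31) = 1 + 2692537 + 1664079 = 4356617
  C(32) = 1 + 4356617 + 2692537 = 7049155
  C(33) = 1 + 7049155 + 4356617 = 11405773
  C(34) = 1 + 11405773 + 7049155 = 18454929
  C(35) = 1 + 18454929 + 11405773 = 29860703
  C(36) = 1 + 29860703 + 18454929 = 48315633
  C(37) = 1 + 48315633 + 29860703 = 78176337
  C(38) = 1 + 78176337 + 48315633 = 126491971
  C(39) = 1 + 126491971 + 78176337 = 204668309
  C(40) = 1 + 204668309 + 126491971 = 331160281
  C(41) = 1 + 331160281 + 204668309 = 535828591
  C(42) = 1 + 535828591 + 331160281 = 866988873
  C(43) = 1 + 866988873 + 535828591 = 1402817465
  C(44) = 1 + 1402817465 + 866988873 = 2269806339
  C(45) = 1 + 2269806339 + 1402817465 = 3672623805
  C(46) = 1 + 3672623805 + 2269806339 = 5942430145
  C(47) = 1 + 5942430145 + 3672623805 = 9615053951
  C(48) = 1 + 9615053951 + 5942430145 = 15557484097
  C(49) = 1 + 15557484097 + 9615053951 = 25172538049
  C(50) = 1 + 25172538049 + 15557484097 = 40730022147
  C(51) = 1 + 40730022147 + 25172538049 = 65902560197
  C(52) = 1 + 65902560197 + 40730022147 = 106632582345
Total calls for fib(52) = 106632582345


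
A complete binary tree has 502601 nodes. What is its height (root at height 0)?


In a complete binary tree, level k holds nodes 2^k .. 2^(k+1)-1 (1-indexed).
Height = floor(log2(n)) = floor(log2(502601)) = 18
Check: 2^18 = 262144 <= 502601 < 524288 = 2^19


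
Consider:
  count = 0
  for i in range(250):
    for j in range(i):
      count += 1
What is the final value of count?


For each i, the inner loop runs i times:
  i=0: inner runs 0 times
  i=1: inner runs 1 time
  i=2: inner runs 2 times
  i=3: inner runs 3 times
  i=4: inner runs 4 times
  i=5: inner runs 5 times
  i=6: inner runs 6 times
  i=7: inner runs 7 times
  ...
Total = 0 + 1 + 2 + ... + 249 = 250*(250-1)/2 = 31125


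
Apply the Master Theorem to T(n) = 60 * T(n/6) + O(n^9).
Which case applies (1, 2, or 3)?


The Master Theorem: T(n) = a*T(n/b) + O(n^c)
  a = 60, b = 6, c = 9
log_b(a) = log_6(60) ~ 2.285
Compare b^c with a: 6^9 = 10077696 > 60, so c > log_b(a).
Since c > log_b(a), Case 3 applies.
T(n) = O(n^9)
Master Theorem case = 3


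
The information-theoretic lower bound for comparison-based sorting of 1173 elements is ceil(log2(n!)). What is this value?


A binary decision tree of height h has at most 2^h leaves and needs at least n! of them, so h >= ceil(log2(n!)).
1173! is far too large to multiply out, so use Stirling's series:
  ln(n!) ~ n ln n - n + (1/2) ln(2 pi n) + 1/(12n)  (error below 1/(360 n^3), negligible here)
  ln(1173) = 7.0673198
  n ln n = 1173 * 7.0673198 = 8289.9661
  (1/2) ln(2 pi * 1173) = (1/2) ln(7370.1764) = 4.4526
  1/(12*1173) = 0.0001
  ln(1173!) ~ 8289.9661 - 1173 + 4.4526 + 0.0001 = 7121.4188
Convert to base 2: log2(1173!) = 7121.4188 / ln 2 = 7121.4188 / 0.69314718 = 10274.0356
ceil(10274.0356) = 10275


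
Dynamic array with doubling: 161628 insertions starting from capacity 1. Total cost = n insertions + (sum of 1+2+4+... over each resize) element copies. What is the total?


n = 161628
Insertion costs: 161628
Resizes copy 1, 2, 4, ... up to the largest power of 2 that is <= n-1 = 161627, i.e. 131072.
Copy costs = 1 + 2 + 4 + 8 + 16 + 32 + 64 + 128 + 256 + 512 + 1024 + 2048 + 4096 + 8192 + 16384 + 32768 + 65536 + 131072 = 262143
Total = 161628 + 262143 = 423771


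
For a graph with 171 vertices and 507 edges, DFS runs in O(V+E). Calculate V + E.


A full DFS traversal visits each vertex once and examines each edge once.
V = 171
E = 507
Sum = 171 + 507 = 678


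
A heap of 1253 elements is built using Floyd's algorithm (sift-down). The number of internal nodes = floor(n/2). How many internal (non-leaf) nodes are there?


Leaf nodes occupy roughly half the array.
Sift-down is called for each internal node, starting from the last one.
Internal nodes = floor(n/2) = floor(1253/2) = 626


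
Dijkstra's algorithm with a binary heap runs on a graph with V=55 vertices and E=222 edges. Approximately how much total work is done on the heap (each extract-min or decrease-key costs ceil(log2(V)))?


Dijkstra with a binary heap: each vertex is extracted once, each edge may relax once.
Each heap operation costs O(log V).
V + E = 55 + 222 = 277
ceil(log2(55)) = 6 (since 2^5 = 32 < 55 <= 64 = 2^6)
Total heap work = (V+E) * ceil(log2(V)) = 277 * 6 = 1662


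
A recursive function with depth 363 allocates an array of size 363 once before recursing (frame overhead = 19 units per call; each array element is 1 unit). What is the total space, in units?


Array allocation: 363 units (allocated once)
Stack frames: 363 deep * 19 per frame = 6897 units
Total = 363 + 6897 = 7260


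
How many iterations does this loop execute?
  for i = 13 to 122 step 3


The loop variable i takes values starting at 13 and increments by 3 each iteration.
Sequence: i = 13, 16, 19, 22, 25, 28, 31, 34, 37, ...
The upper bound 122 is inclusive, so the count is floor((last - first) / step) + 1:
floor((122 - 13) / 3) + 1 = floor(109/3) + 1 = 36 + 1 = 37


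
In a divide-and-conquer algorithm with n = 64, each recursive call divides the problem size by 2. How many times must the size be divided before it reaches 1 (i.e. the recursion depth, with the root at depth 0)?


Number of divisions = log_2(64)
Sizes: 64 -> 32 -> 16 -> 8 -> 4 -> 2 -> 1 (6 divisions)
Recursion depth = 6


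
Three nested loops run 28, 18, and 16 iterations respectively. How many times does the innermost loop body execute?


Loop 1 (outermost): 28 iterations
Loop 2 (middle): 18 iterations per outer
Loop 3 (innermost): 16 iterations per middle
Total = 28 * 18 * 16 = 8064


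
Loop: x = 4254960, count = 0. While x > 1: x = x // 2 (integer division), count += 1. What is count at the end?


The variable x halves each step:
x = 4254960 -> 2127480 -> 1063740 -> 531870 -> 265935 -> 132967 -> 66483 -> 33241 -> 16620 -> 8310 -> 4155 -> 2077 -> 1038 -> 519 -> 259 -> 129 -> 64 -> 32 -> 16 -> 8 -> 4 -> 2 -> 1
Number of halvings = floor(log2(4254960)) = 22


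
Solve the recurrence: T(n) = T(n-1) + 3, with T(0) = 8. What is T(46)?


Unrolling the recurrence:
T(46) = T(45) + 3
       = T(44) + 3 + 3
       = T(43) + 3*3
       ...
       = T(0) + 3*46
       = 8 + 138 = 146


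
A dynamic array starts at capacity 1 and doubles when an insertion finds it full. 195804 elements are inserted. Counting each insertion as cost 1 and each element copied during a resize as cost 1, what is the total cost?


n = 195804
Insertion costs: 195804
Resizes copy 1, 2, 4, ... up to the largest power of 2 that is <= n-1 = 195803, i.e. 131072.
Copy costs = 1 + 2 + 4 + 8 + 16 + 32 + 64 + 128 + 256 + 512 + 1024 + 2048 + 4096 + 8192 + 16384 + 32768 + 65536 + 131072 = 262143
Total = 195804 + 262143 = 457947


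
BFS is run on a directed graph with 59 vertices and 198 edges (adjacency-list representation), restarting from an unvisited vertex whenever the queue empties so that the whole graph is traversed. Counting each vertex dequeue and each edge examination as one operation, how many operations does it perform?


A full BFS traversal dequeues each vertex exactly once and examines each directed edge exactly once.
V = 59 (vertex processing cost)
E = 198 (edge examination cost)
Total operations proportional to V + E = 59 + 198 = 257


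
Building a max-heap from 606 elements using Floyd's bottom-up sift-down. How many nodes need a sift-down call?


In a heap of 606 elements (0-indexed array):
  Last element index: 605
  Parent of last element: floor((605 - 1) / 2) = 302
  Internal nodes: indices 0 to 302
  Count = floor(606/2) = 303


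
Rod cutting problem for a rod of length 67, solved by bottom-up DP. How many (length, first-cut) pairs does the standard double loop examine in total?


For each subproblem length i = 1..67, the inner loop considers i possible first cuts.
Total = 1 + 2 + ... + 67
= 67*(67+1)/2
= 67*68/2 = 2278


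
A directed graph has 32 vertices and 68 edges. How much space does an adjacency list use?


Adjacency list: one list head per vertex + one entry per edge
Vertex heads: 32
Edge entries: 68
Total = 32 + 68 = 100


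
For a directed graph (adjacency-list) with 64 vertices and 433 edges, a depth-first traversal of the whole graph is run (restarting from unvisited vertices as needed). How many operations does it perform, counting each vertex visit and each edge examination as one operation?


A full DFS traversal visits each vertex once and examines each edge once.
V = 64
E = 433
Sum = 64 + 433 = 497


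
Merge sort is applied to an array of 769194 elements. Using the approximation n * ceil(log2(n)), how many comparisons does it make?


Merge sort divides the array into halves recursively.
Number of levels = ceil(log2(769194)) = 20
At each level, approximately n = 769194 comparisons are needed for merging.
Total comparisons ~ n * ceil(log2(n)) = 769194 * 20 = 15383880


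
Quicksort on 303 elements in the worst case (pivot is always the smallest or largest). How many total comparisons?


In the worst case, each partition step picks the worst pivot:
  Partition 1: 302 comparisons (n-1 elements to compare)
  Partition 2: 301 comparisons
  Partition 3: 300 comparisons
  Partition 4: 299 comparisons
  Partition 5: 298 comparisons
  ...
  Last partition: 0 comparisons
Total = (n-1) + (n-2) + ... + 1 + 0 = n*(n-1)/2
= 303*302/2 = 45753


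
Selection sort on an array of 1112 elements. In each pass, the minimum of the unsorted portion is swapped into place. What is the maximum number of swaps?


Selection sort performs one swap per pass:
  Pass 1: find min in positions 0 to 1111, swap with position 0
  Pass 2: find min in positions 1 to 1111, swap with position 1
  Pass 3: find min in positions 2 to 1111, swap with position 2
  Pass 4: find min in positions 3 to 1111, swap with position 3
  Pass 5: find min in positions 4 to 1111, swap with position 4
  ... (1106 more passes)
Total passes (and swaps) = n - 1 = 1112 - 1 = 1111


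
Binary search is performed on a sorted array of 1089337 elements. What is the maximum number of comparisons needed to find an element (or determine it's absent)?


Binary search halves the search space each comparison:
  Step 1: search space = 1089337 -> 544668
  Step 2: search space = 544668 -> 272334
  Step 3: search space = 272334 -> 136167
  Step 4: search space = 136167 -> 68083
  Step 5: search space = 68083 -> 34041
  Step 6: search space = 34041 -> 17020
  Step 7: search space = 17020 -> 8510
  Step 8: search space = 8510 -> 4255
  Step 9: search space = 4255 -> 2127
  Step 10: search space = 2127 -> 1063
  Step 11: search space = 1063 -> 531
  Step 12: search space = 531 -> 265
  Step 13: search space = 265 -> 132
  Step 14: search space = 132 -> 66
  Step 15: search space = 66 -> 33
  Step 16: search space = 33 -> 16
  Step 17: search space = 16 -> 8
  Step 18: search space = 8 -> 4
  Step 19: search space = 4 -> 2
  Step 20: search space = 2 -> 1
  Step 21: search space = 1 (final check)
Maximum comparisons = floor(log2(1089337)) + 1 = 20 + 1 = 21


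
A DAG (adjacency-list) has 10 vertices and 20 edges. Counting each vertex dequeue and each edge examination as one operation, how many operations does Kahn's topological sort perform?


V = 10 (vertex processing)
E = 20 (edge processing)
V + E = 10 + 20 = 30


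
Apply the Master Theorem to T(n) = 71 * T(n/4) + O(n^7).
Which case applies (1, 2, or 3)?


The Master Theorem: T(n) = a*T(n/b) + O(n^c)
  a = 71, b = 4, c = 7
log_b(a) = log_4(71) ~ 3.075
Compare b^c with a: 4^7 = 16384 > 71, so c > log_b(a).
Since c > log_b(a), Case 3 applies.
T(n) = O(n^7)
Master Theorem case = 3


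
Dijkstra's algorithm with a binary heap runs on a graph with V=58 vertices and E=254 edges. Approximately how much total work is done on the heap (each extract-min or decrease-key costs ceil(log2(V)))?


Dijkstra with a binary heap: each vertex is extracted once, each edge may relax once.
Each heap operation costs O(log V).
V + E = 58 + 254 = 312
ceil(log2(58)) = 6 (since 2^5 = 32 < 58 <= 64 = 2^6)
Total heap work = (V+E) * ceil(log2(V)) = 312 * 6 = 1872


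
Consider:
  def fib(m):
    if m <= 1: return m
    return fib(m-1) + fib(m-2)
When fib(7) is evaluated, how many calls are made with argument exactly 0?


Let N(m) = number of times fib(m) is called while evaluating fib(7).
N(7) = 1 (the initial call).
N(6) = 1 (only fib(7) calls it).
For 1 <= m <= 5: fib(m) is called by fib(m+1) and fib(m+2), so
  N(m) = N(m+1) + N(m+2).
fib(0) is called only by fib(2), so N(0) = N(2).
Walk down from m=7:
  N(7)=1, N(6)=1, N(5)=2, N(4)=3, N(3)=5, N(2)=8, N(1)=13, N(0)=N(2)=8
N(0) = 8


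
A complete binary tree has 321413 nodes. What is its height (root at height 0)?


In a complete binary tree, level k holds nodes 2^k .. 2^(k+1)-1 (1-indexed).
Height = floor(log2(n)) = floor(log2(321413)) = 18
Check: 2^18 = 262144 <= 321413 < 524288 = 2^19
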